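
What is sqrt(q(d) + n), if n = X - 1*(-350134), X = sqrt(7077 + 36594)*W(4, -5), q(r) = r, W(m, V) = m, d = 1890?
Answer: 2*sqrt(88006 + sqrt(43671)) ≈ 594.02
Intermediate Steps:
X = 4*sqrt(43671) (X = sqrt(7077 + 36594)*4 = sqrt(43671)*4 = 4*sqrt(43671) ≈ 835.90)
n = 350134 + 4*sqrt(43671) (n = 4*sqrt(43671) - 1*(-350134) = 4*sqrt(43671) + 350134 = 350134 + 4*sqrt(43671) ≈ 3.5097e+5)
sqrt(q(d) + n) = sqrt(1890 + (350134 + 4*sqrt(43671))) = sqrt(352024 + 4*sqrt(43671))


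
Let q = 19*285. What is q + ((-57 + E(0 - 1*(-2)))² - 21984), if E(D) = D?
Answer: -13544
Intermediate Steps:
q = 5415
q + ((-57 + E(0 - 1*(-2)))² - 21984) = 5415 + ((-57 + (0 - 1*(-2)))² - 21984) = 5415 + ((-57 + (0 + 2))² - 21984) = 5415 + ((-57 + 2)² - 21984) = 5415 + ((-55)² - 21984) = 5415 + (3025 - 21984) = 5415 - 18959 = -13544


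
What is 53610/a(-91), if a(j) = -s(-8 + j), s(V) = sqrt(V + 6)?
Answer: 17870*I*sqrt(93)/31 ≈ 5559.1*I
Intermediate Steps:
s(V) = sqrt(6 + V)
a(j) = -sqrt(-2 + j) (a(j) = -sqrt(6 + (-8 + j)) = -sqrt(-2 + j))
53610/a(-91) = 53610/((-sqrt(-2 - 91))) = 53610/((-sqrt(-93))) = 53610/((-I*sqrt(93))) = 53610*(I*sqrt(93)/93) = 17870*I*sqrt(93)/31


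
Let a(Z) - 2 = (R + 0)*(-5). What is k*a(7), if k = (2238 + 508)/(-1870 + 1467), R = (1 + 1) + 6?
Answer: 104348/403 ≈ 258.93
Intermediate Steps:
R = 8 (R = 2 + 6 = 8)
k = -2746/403 (k = 2746/(-403) = 2746*(-1/403) = -2746/403 ≈ -6.8139)
a(Z) = -38 (a(Z) = 2 + (8 + 0)*(-5) = 2 + 8*(-5) = 2 - 40 = -38)
k*a(7) = -2746/403*(-38) = 104348/403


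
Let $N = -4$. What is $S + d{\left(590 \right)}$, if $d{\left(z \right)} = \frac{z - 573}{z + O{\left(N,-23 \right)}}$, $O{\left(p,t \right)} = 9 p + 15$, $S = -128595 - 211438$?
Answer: $- \frac{193478760}{569} \approx -3.4003 \cdot 10^{5}$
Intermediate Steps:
$S = -340033$
$O{\left(p,t \right)} = 15 + 9 p$
$d{\left(z \right)} = \frac{-573 + z}{-21 + z}$ ($d{\left(z \right)} = \frac{z - 573}{z + \left(15 + 9 \left(-4\right)\right)} = \frac{-573 + z}{z + \left(15 - 36\right)} = \frac{-573 + z}{z - 21} = \frac{-573 + z}{-21 + z}$)
$S + d{\left(590 \right)} = -340033 + \frac{-573 + 590}{-21 + 590} = -340033 + \frac{1}{569} \cdot 17 = -340033 + \frac{17}{569} = - \frac{193478760}{569}$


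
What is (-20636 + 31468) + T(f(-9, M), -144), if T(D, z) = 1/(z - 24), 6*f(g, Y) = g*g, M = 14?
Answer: 1819775/168 ≈ 10832.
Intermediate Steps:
f(g, Y) = g²/6 (f(g, Y) = (g*g)/6 = g²/6)
T(D, z) = 1/(-24 + z)
(-20636 + 31468) + T(f(-9, M), -144) = (-20636 + 31468) + 1/(-24 - 144) = 10832 + 1/(-168) = 10832 - 1/168 = 1819775/168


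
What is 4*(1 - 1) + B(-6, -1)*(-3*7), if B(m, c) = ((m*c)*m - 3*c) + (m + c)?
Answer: 840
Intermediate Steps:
B(m, c) = m - 2*c + c*m² (B(m, c) = ((c*m)*m - 3*c) + (c + m) = (c*m² - 3*c) + (c + m) = (-3*c + c*m²) + (c + m) = m - 2*c + c*m²)
4*(1 - 1) + B(-6, -1)*(-3*7) = 4*(1 - 1) + (-6 - 2*(-1) - 1*(-6)²)*(-3*7) = 4*0 + (-6 + 2 - 1*36)*(-21) = 0 + (-6 + 2 - 36)*(-21) = 0 - 40*(-21) = 0 + 840 = 840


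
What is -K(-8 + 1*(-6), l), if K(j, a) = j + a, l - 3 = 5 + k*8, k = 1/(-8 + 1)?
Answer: 50/7 ≈ 7.1429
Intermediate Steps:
k = -⅐ (k = 1/(-7) = -⅐ ≈ -0.14286)
l = 48/7 (l = 3 + (5 - ⅐*8) = 3 + (5 - 8/7) = 3 + 27/7 = 48/7 ≈ 6.8571)
K(j, a) = a + j
-K(-8 + 1*(-6), l) = -(48/7 + (-8 + 1*(-6))) = -(48/7 + (-8 - 6)) = -(48/7 - 14) = -1*(-50/7) = 50/7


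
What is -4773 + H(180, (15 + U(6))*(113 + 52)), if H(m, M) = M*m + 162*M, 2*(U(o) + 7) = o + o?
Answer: 785247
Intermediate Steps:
U(o) = -7 + o (U(o) = -7 + (o + o)/2 = -7 + (2*o)/2 = -7 + o)
H(m, M) = 162*M + M*m
-4773 + H(180, (15 + U(6))*(113 + 52)) = -4773 + ((15 + (-7 + 6))*(113 + 52))*(162 + 180) = -4773 + ((15 - 1)*165)*342 = -4773 + (14*165)*342 = -4773 + 2310*342 = -4773 + 790020 = 785247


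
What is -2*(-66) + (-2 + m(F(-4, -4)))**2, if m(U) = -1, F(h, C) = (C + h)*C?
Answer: 141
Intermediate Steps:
F(h, C) = C*(C + h)
-2*(-66) + (-2 + m(F(-4, -4)))**2 = -2*(-66) + (-2 - 1)**2 = 132 + (-3)**2 = 132 + 9 = 141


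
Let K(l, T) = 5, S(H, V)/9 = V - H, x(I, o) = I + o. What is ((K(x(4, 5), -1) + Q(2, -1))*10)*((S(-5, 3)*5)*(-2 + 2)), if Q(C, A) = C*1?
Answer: 0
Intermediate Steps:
S(H, V) = -9*H + 9*V (S(H, V) = 9*(V - H) = -9*H + 9*V)
Q(C, A) = C
((K(x(4, 5), -1) + Q(2, -1))*10)*((S(-5, 3)*5)*(-2 + 2)) = ((5 + 2)*10)*(((-9*(-5) + 9*3)*5)*(-2 + 2)) = (7*10)*(((45 + 27)*5)*0) = 70*((72*5)*0) = 70*(360*0) = 70*0 = 0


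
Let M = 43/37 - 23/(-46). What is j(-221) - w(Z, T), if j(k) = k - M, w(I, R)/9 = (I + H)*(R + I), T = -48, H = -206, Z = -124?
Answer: -37818637/74 ≈ -5.1106e+5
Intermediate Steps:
M = 123/74 (M = 43*(1/37) - 23*(-1/46) = 43/37 + ½ = 123/74 ≈ 1.6622)
w(I, R) = 9*(-206 + I)*(I + R) (w(I, R) = 9*((I - 206)*(R + I)) = 9*((-206 + I)*(I + R)) = 9*(-206 + I)*(I + R))
j(k) = -123/74 + k (j(k) = k - 1*123/74 = k - 123/74 = -123/74 + k)
j(-221) - w(Z, T) = (-123/74 - 221) - (-1854*(-124) - 1854*(-48) + 9*(-124)² + 9*(-124)*(-48)) = -16477/74 - (229896 + 88992 + 9*15376 + 53568) = -16477/74 - (229896 + 88992 + 138384 + 53568) = -16477/74 - 1*510840 = -16477/74 - 510840 = -37818637/74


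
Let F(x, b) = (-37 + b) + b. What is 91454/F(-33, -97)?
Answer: -8314/21 ≈ -395.90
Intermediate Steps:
F(x, b) = -37 + 2*b
91454/F(-33, -97) = 91454/(-37 + 2*(-97)) = 91454/(-37 - 194) = 91454/(-231) = 91454*(-1/231) = -8314/21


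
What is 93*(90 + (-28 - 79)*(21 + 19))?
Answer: -389670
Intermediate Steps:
93*(90 + (-28 - 79)*(21 + 19)) = 93*(90 - 107*40) = 93*(90 - 4280) = 93*(-4190) = -389670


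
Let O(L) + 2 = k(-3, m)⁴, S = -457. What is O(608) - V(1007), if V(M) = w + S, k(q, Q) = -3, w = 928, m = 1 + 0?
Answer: -392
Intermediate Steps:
m = 1
O(L) = 79 (O(L) = -2 + (-3)⁴ = -2 + 81 = 79)
V(M) = 471 (V(M) = 928 - 457 = 471)
O(608) - V(1007) = 79 - 1*471 = 79 - 471 = -392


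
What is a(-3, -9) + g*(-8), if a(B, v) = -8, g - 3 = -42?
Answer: 304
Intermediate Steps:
g = -39 (g = 3 - 42 = -39)
a(-3, -9) + g*(-8) = -8 - 39*(-8) = -8 + 312 = 304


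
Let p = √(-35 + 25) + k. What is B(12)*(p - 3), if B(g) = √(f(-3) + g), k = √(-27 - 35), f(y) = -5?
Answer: √7*(-3 + I*√10 + I*√62) ≈ -7.9373 + 29.199*I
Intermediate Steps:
k = I*√62 (k = √(-62) = I*√62 ≈ 7.874*I)
B(g) = √(-5 + g)
p = I*√10 + I*√62 (p = √(-35 + 25) + I*√62 = √(-10) + I*√62 = I*√10 + I*√62 ≈ 11.036*I)
B(12)*(p - 3) = √(-5 + 12)*(I*(√10 + √62) - 3) = √7*(-3 + I*(√10 + √62))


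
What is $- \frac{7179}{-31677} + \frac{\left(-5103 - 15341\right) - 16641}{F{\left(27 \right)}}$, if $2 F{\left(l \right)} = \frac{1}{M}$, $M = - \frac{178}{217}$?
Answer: $\frac{139403182621}{2291303} \approx 60840.0$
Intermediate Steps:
$M = - \frac{178}{217}$ ($M = \left(-178\right) \frac{1}{217} = - \frac{178}{217} \approx -0.82028$)
$F{\left(l \right)} = - \frac{217}{356}$ ($F{\left(l \right)} = \frac{1}{2 \left(- \frac{178}{217}\right)} = \frac{1}{2} \left(- \frac{217}{178}\right) = - \frac{217}{356}$)
$- \frac{7179}{-31677} + \frac{\left(-5103 - 15341\right) - 16641}{F{\left(27 \right)}} = - \frac{7179}{-31677} + \frac{\left(-5103 - 15341\right) - 16641}{- \frac{217}{356}} = \left(-7179\right) \left(- \frac{1}{31677}\right) + \left(-20444 - 16641\right) \left(- \frac{356}{217}\right) = \frac{2393}{10559} - - \frac{13202260}{217} = \frac{2393}{10559} + \frac{13202260}{217} = \frac{139403182621}{2291303}$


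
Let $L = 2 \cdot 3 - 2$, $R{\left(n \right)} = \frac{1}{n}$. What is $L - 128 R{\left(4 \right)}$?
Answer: $-28$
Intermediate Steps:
$L = 4$ ($L = 6 - 2 = 4$)
$L - 128 R{\left(4 \right)} = 4 - \frac{128}{4} = 4 - 32 = -28$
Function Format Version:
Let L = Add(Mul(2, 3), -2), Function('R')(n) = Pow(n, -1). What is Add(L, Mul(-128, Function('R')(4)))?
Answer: -28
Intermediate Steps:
L = 4 (L = Add(6, -2) = 4)
Add(L, Mul(-128, Function('R')(4))) = Add(4, Mul(-128, Pow(4, -1))) = Add(4, Mul(-128, Rational(1, 4))) = Add(4, -32) = -28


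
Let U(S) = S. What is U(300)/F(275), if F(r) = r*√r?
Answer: 12*√11/605 ≈ 0.065784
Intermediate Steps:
F(r) = r^(3/2)
U(300)/F(275) = 300/(275^(3/2)) = 300/((1375*√11)) = 300*(√11/15125) = 12*√11/605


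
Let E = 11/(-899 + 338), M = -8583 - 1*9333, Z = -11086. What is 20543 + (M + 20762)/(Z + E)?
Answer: 11614599995/565387 ≈ 20543.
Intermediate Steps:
M = -17916 (M = -8583 - 9333 = -17916)
E = -1/51 (E = 11/(-561) = 11*(-1/561) = -1/51 ≈ -0.019608)
20543 + (M + 20762)/(Z + E) = 20543 + (-17916 + 20762)/(-11086 - 1/51) = 20543 + 2846/(-565387/51) = 20543 + 2846*(-51/565387) = 20543 - 145146/565387 = 11614599995/565387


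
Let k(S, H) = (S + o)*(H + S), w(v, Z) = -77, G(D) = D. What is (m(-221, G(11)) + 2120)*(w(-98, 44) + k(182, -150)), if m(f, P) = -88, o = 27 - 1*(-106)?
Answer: 20326096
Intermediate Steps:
o = 133 (o = 27 + 106 = 133)
k(S, H) = (133 + S)*(H + S) (k(S, H) = (S + 133)*(H + S) = (133 + S)*(H + S))
(m(-221, G(11)) + 2120)*(w(-98, 44) + k(182, -150)) = (-88 + 2120)*(-77 + (182² + 133*(-150) + 133*182 - 150*182)) = 2032*(-77 + (33124 - 19950 + 24206 - 27300)) = 2032*(-77 + 10080) = 2032*10003 = 20326096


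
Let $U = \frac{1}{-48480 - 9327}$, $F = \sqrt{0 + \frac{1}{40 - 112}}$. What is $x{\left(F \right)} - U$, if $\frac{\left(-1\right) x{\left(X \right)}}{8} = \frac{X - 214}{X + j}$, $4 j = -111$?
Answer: $- \frac{395467287685}{6410276037} - \frac{17880 i \sqrt{2}}{110891} \approx -61.693 - 0.22803 i$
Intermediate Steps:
$j = - \frac{111}{4}$ ($j = \frac{1}{4} \left(-111\right) = - \frac{111}{4} \approx -27.75$)
$F = \frac{i \sqrt{2}}{12}$ ($F = \sqrt{0 + \frac{1}{-72}} = \sqrt{0 - \frac{1}{72}} = \sqrt{- \frac{1}{72}} = \frac{i \sqrt{2}}{12} \approx 0.11785 i$)
$x{\left(X \right)} = - \frac{8 \left(-214 + X\right)}{- \frac{111}{4} + X}$ ($x{\left(X \right)} = - 8 \frac{X - 214}{X - \frac{111}{4}} = - 8 \frac{-214 + X}{- \frac{111}{4} + X} = - \frac{8 \left(-214 + X\right)}{- \frac{111}{4} + X}$)
$U = - \frac{1}{57807}$ ($U = \frac{1}{-57807} = - \frac{1}{57807} \approx -1.7299 \cdot 10^{-5}$)
$x{\left(F \right)} - U = \frac{32 \left(214 - \frac{i \sqrt{2}}{12}\right)}{-111 + 4 \frac{i \sqrt{2}}{12}} - - \frac{1}{57807} = \frac{32 \left(214 - \frac{i \sqrt{2}}{12}\right)}{-111 + \frac{i \sqrt{2}}{3}} + \frac{1}{57807} = \frac{1}{57807} + \frac{32 \left(214 - \frac{i \sqrt{2}}{12}\right)}{-111 + \frac{i \sqrt{2}}{3}}$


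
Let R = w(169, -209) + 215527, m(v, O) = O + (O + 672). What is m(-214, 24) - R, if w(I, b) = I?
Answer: -214976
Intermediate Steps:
m(v, O) = 672 + 2*O (m(v, O) = O + (672 + O) = 672 + 2*O)
R = 215696 (R = 169 + 215527 = 215696)
m(-214, 24) - R = (672 + 2*24) - 1*215696 = (672 + 48) - 215696 = 720 - 215696 = -214976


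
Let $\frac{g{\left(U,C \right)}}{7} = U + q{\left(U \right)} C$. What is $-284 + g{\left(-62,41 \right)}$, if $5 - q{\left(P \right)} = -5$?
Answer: $2152$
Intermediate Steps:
$q{\left(P \right)} = 10$ ($q{\left(P \right)} = 5 - -5 = 5 + 5 = 10$)
$g{\left(U,C \right)} = 7 U + 70 C$ ($g{\left(U,C \right)} = 7 \left(U + 10 C\right) = 7 U + 70 C$)
$-284 + g{\left(-62,41 \right)} = -284 + \left(7 \left(-62\right) + 70 \cdot 41\right) = -284 + \left(-434 + 2870\right) = -284 + 2436 = 2152$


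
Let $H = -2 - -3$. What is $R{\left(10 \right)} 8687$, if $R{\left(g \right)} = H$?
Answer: $8687$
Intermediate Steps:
$H = 1$ ($H = -2 + 3 = 1$)
$R{\left(g \right)} = 1$
$R{\left(10 \right)} 8687 = 1 \cdot 8687 = 8687$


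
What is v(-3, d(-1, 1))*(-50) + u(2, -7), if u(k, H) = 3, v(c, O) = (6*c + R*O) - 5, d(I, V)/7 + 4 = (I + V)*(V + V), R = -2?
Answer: -1647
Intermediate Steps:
d(I, V) = -28 + 14*V*(I + V) (d(I, V) = -28 + 7*((I + V)*(V + V)) = -28 + 7*((I + V)*(2*V)) = -28 + 7*(2*V*(I + V)) = -28 + 14*V*(I + V))
v(c, O) = -5 - 2*O + 6*c (v(c, O) = (6*c - 2*O) - 5 = (-2*O + 6*c) - 5 = -5 - 2*O + 6*c)
v(-3, d(-1, 1))*(-50) + u(2, -7) = (-5 - 2*(-28 + 14*1² + 14*(-1)*1) + 6*(-3))*(-50) + 3 = (-5 - 2*(-28 + 14*1 - 14) - 18)*(-50) + 3 = (-5 - 2*(-28 + 14 - 14) - 18)*(-50) + 3 = (-5 - 2*(-28) - 18)*(-50) + 3 = (-5 + 56 - 18)*(-50) + 3 = 33*(-50) + 3 = -1650 + 3 = -1647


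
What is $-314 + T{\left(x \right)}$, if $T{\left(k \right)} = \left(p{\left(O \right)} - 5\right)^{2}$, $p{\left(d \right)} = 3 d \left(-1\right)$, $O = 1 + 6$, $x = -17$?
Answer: $362$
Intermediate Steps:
$O = 7$
$p{\left(d \right)} = - 3 d$
$T{\left(k \right)} = 676$ ($T{\left(k \right)} = \left(\left(-3\right) 7 - 5\right)^{2} = \left(-21 - 5\right)^{2} = \left(-26\right)^{2} = 676$)
$-314 + T{\left(x \right)} = -314 + 676 = 362$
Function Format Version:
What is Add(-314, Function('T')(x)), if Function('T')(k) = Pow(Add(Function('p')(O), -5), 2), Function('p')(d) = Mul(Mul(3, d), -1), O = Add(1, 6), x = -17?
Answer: 362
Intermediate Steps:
O = 7
Function('p')(d) = Mul(-3, d)
Function('T')(k) = 676 (Function('T')(k) = Pow(Add(Mul(-3, 7), -5), 2) = Pow(Add(-21, -5), 2) = Pow(-26, 2) = 676)
Add(-314, Function('T')(x)) = Add(-314, 676) = 362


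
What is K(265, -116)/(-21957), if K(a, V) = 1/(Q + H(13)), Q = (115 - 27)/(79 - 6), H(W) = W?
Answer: -73/22769409 ≈ -3.2061e-6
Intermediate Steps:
Q = 88/73 ≈ 1.2055
K(a, V) = 73/1037 (K(a, V) = 1/(88/73 + 13) = 1/(1037/73) = 73/1037)
K(265, -116)/(-21957) = (73/1037)/(-21957) = (73/1037)*(-1/21957) = -73/22769409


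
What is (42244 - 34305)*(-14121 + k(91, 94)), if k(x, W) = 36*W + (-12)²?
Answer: -84097827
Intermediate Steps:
k(x, W) = 144 + 36*W (k(x, W) = 36*W + 144 = 144 + 36*W)
(42244 - 34305)*(-14121 + k(91, 94)) = (42244 - 34305)*(-14121 + (144 + 36*94)) = 7939*(-14121 + (144 + 3384)) = 7939*(-14121 + 3528) = 7939*(-10593) = -84097827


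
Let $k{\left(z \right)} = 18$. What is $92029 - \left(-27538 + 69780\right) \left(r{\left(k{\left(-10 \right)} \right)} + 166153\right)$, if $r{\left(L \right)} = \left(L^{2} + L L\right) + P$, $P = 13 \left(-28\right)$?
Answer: $-7030539725$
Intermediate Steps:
$P = -364$
$r{\left(L \right)} = -364 + 2 L^{2}$ ($r{\left(L \right)} = \left(L^{2} + L L\right) - 364 = \left(L^{2} + L^{2}\right) - 364 = 2 L^{2} - 364 = -364 + 2 L^{2}$)
$92029 - \left(-27538 + 69780\right) \left(r{\left(k{\left(-10 \right)} \right)} + 166153\right) = 92029 - \left(-27538 + 69780\right) \left(\left(-364 + 2 \cdot 18^{2}\right) + 166153\right) = 92029 - 42242 \left(\left(-364 + 2 \cdot 324\right) + 166153\right) = 92029 - 42242 \left(\left(-364 + 648\right) + 166153\right) = 92029 - 42242 \left(284 + 166153\right) = 92029 - 42242 \cdot 166437 = 92029 - 7030631754 = -7030539725$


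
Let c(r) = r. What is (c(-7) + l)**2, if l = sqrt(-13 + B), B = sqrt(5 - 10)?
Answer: (7 - sqrt(-13 + I*sqrt(5)))**2 ≈ 31.675 - 48.427*I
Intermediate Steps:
B = I*sqrt(5) (B = sqrt(-5) = I*sqrt(5) ≈ 2.2361*I)
l = sqrt(-13 + I*sqrt(5)) ≈ 0.30895 + 3.6188*I
(c(-7) + l)**2 = (-7 + sqrt(-13 + I*sqrt(5)))**2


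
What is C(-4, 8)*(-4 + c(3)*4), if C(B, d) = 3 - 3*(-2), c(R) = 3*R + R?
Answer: 396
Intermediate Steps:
c(R) = 4*R
C(B, d) = 9 (C(B, d) = 3 + 6 = 9)
C(-4, 8)*(-4 + c(3)*4) = 9*(-4 + (4*3)*4) = 9*(-4 + 12*4) = 9*(-4 + 48) = 9*44 = 396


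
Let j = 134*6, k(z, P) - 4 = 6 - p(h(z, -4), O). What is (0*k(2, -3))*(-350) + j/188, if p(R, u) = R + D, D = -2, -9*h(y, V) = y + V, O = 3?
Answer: 201/47 ≈ 4.2766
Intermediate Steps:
h(y, V) = -V/9 - y/9 (h(y, V) = -(y + V)/9 = -(V + y)/9 = -V/9 - y/9)
p(R, u) = -2 + R (p(R, u) = R - 2 = -2 + R)
k(z, P) = 104/9 + z/9 (k(z, P) = 4 + (6 - (-2 + (-1/9*(-4) - z/9))) = 4 + (6 - (-2 + (4/9 - z/9))) = 4 + (6 - (-14/9 - z/9)) = 4 + (6 + (14/9 + z/9)) = 4 + (68/9 + z/9) = 104/9 + z/9)
j = 804
(0*k(2, -3))*(-350) + j/188 = (0*(104/9 + (1/9)*2))*(-350) + 804/188 = (0*(104/9 + 2/9))*(-350) + 804*(1/188) = (0*(106/9))*(-350) + 201/47 = 0*(-350) + 201/47 = 0 + 201/47 = 201/47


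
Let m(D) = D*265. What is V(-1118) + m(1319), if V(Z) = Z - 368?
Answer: 348049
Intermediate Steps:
V(Z) = -368 + Z
m(D) = 265*D
V(-1118) + m(1319) = (-368 - 1118) + 265*1319 = -1486 + 349535 = 348049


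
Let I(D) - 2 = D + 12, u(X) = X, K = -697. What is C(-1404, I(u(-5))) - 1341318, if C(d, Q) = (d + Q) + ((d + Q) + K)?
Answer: -1344805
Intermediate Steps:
I(D) = 14 + D (I(D) = 2 + (D + 12) = 2 + (12 + D) = 14 + D)
C(d, Q) = -697 + 2*Q + 2*d (C(d, Q) = (d + Q) + ((d + Q) - 697) = (Q + d) + ((Q + d) - 697) = (Q + d) + (-697 + Q + d) = -697 + 2*Q + 2*d)
C(-1404, I(u(-5))) - 1341318 = (-697 + 2*(14 - 5) + 2*(-1404)) - 1341318 = (-697 + 2*9 - 2808) - 1341318 = (-697 + 18 - 2808) - 1341318 = -3487 - 1341318 = -1344805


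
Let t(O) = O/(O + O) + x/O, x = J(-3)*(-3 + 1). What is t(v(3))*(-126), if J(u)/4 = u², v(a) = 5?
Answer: 8757/5 ≈ 1751.4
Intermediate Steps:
J(u) = 4*u²
x = -72 (x = (4*(-3)²)*(-3 + 1) = (4*9)*(-2) = 36*(-2) = -72)
t(O) = ½ - 72/O (t(O) = O/(O + O) - 72/O = O/((2*O)) - 72/O = O*(1/(2*O)) - 72/O = ½ - 72/O)
t(v(3))*(-126) = ((½)*(-144 + 5)/5)*(-126) = ((½)*(⅕)*(-139))*(-126) = -139/10*(-126) = 8757/5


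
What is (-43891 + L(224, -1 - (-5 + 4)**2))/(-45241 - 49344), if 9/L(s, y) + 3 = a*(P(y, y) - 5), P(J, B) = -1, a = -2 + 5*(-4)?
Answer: 377462/813431 ≈ 0.46404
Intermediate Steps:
a = -22 (a = -2 - 20 = -22)
L(s, y) = 3/43 (L(s, y) = 9/(-3 - 22*(-1 - 5)) = 9/(-3 - 22*(-6)) = 9/(-3 + 132) = 9/129 = 9*(1/129) = 3/43)
(-43891 + L(224, -1 - (-5 + 4)**2))/(-45241 - 49344) = (-43891 + 3/43)/(-45241 - 49344) = -1887310/43/(-94585) = -1887310/43*(-1/94585) = 377462/813431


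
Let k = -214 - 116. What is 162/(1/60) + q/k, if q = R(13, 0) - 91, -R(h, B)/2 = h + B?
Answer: 1069239/110 ≈ 9720.4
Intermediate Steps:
R(h, B) = -2*B - 2*h (R(h, B) = -2*(h + B) = -2*(B + h) = -2*B - 2*h)
k = -330
q = -117 (q = (-2*0 - 2*13) - 91 = (0 - 26) - 91 = -26 - 91 = -117)
162/(1/60) + q/k = 162/(1/60) - 117/(-330) = 162/(1/60) - 117*(-1/330) = 162*60 + 39/110 = 9720 + 39/110 = 1069239/110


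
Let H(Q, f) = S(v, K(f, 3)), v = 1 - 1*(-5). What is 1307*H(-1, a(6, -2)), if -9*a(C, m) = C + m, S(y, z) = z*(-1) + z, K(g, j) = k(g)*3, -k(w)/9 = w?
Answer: 0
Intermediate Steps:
k(w) = -9*w
K(g, j) = -27*g (K(g, j) = -9*g*3 = -27*g)
v = 6 (v = 1 + 5 = 6)
S(y, z) = 0 (S(y, z) = -z + z = 0)
a(C, m) = -C/9 - m/9 (a(C, m) = -(C + m)/9 = -C/9 - m/9)
H(Q, f) = 0
1307*H(-1, a(6, -2)) = 1307*0 = 0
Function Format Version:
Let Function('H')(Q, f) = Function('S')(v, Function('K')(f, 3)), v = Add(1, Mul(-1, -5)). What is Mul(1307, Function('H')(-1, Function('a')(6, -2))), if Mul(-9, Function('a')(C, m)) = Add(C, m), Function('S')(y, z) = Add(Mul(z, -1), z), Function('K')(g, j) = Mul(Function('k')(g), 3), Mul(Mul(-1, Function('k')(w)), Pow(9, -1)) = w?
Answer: 0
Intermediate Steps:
Function('k')(w) = Mul(-9, w)
Function('K')(g, j) = Mul(-27, g) (Function('K')(g, j) = Mul(Mul(-9, g), 3) = Mul(-27, g))
v = 6 (v = Add(1, 5) = 6)
Function('S')(y, z) = 0 (Function('S')(y, z) = Add(Mul(-1, z), z) = 0)
Function('a')(C, m) = Add(Mul(Rational(-1, 9), C), Mul(Rational(-1, 9), m)) (Function('a')(C, m) = Mul(Rational(-1, 9), Add(C, m)) = Add(Mul(Rational(-1, 9), C), Mul(Rational(-1, 9), m)))
Function('H')(Q, f) = 0
Mul(1307, Function('H')(-1, Function('a')(6, -2))) = Mul(1307, 0) = 0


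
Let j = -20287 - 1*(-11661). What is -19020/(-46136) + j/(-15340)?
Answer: 21554248/22116445 ≈ 0.97458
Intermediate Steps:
j = -8626 (j = -20287 + 11661 = -8626)
-19020/(-46136) + j/(-15340) = -19020/(-46136) - 8626/(-15340) = -19020*(-1/46136) - 8626*(-1/15340) = 4755/11534 + 4313/7670 = 21554248/22116445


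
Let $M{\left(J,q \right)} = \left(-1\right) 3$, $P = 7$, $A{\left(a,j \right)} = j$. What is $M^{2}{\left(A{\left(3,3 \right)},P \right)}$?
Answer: $9$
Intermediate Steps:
$M{\left(J,q \right)} = -3$
$M^{2}{\left(A{\left(3,3 \right)},P \right)} = \left(-3\right)^{2} = 9$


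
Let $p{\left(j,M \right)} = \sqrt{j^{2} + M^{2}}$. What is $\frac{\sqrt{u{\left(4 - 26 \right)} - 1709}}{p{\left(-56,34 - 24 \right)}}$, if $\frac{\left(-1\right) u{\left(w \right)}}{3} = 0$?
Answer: $\frac{i \sqrt{1382581}}{1618} \approx 0.72672 i$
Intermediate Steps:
$u{\left(w \right)} = 0$ ($u{\left(w \right)} = \left(-3\right) 0 = 0$)
$p{\left(j,M \right)} = \sqrt{M^{2} + j^{2}}$
$\frac{\sqrt{u{\left(4 - 26 \right)} - 1709}}{p{\left(-56,34 - 24 \right)}} = \frac{\sqrt{0 - 1709}}{\sqrt{\left(34 - 24\right)^{2} + \left(-56\right)^{2}}} = \frac{\sqrt{-1709}}{\sqrt{\left(34 - 24\right)^{2} + 3136}} = \frac{i \sqrt{1709}}{\sqrt{10^{2} + 3136}} = \frac{i \sqrt{1709}}{\sqrt{100 + 3136}} = \frac{i \sqrt{1709}}{\sqrt{3236}} = \frac{i \sqrt{1709}}{2 \sqrt{809}} = i \sqrt{1709} \frac{\sqrt{809}}{1618} = \frac{i \sqrt{1382581}}{1618}$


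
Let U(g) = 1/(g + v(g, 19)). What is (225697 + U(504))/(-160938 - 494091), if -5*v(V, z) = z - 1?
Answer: -564693899/1638882558 ≈ -0.34456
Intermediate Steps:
v(V, z) = 1/5 - z/5 (v(V, z) = -(z - 1)/5 = -(-1 + z)/5 = 1/5 - z/5)
U(g) = 1/(-18/5 + g) (U(g) = 1/(g + (1/5 - 1/5*19)) = 1/(g + (1/5 - 19/5)) = 1/(g - 18/5) = 1/(-18/5 + g))
(225697 + U(504))/(-160938 - 494091) = (225697 + 5/(-18 + 5*504))/(-160938 - 494091) = (225697 + 5/(-18 + 2520))/(-655029) = (225697 + 5/2502)*(-1/655029) = (564693899/2502)*(-1/655029) = -564693899/1638882558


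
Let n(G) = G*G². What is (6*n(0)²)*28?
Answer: 0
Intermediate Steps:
n(G) = G³
(6*n(0)²)*28 = (6*(0³)²)*28 = (6*0²)*28 = (6*0)*28 = 0*28 = 0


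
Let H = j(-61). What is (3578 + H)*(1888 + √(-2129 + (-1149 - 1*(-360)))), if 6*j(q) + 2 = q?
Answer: 6735440 + 7135*I*√2918/2 ≈ 6.7354e+6 + 1.9271e+5*I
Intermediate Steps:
j(q) = -⅓ + q/6
H = -21/2 (H = -⅓ + (⅙)*(-61) = -⅓ - 61/6 = -21/2 ≈ -10.500)
(3578 + H)*(1888 + √(-2129 + (-1149 - 1*(-360)))) = (3578 - 21/2)*(1888 + √(-2129 + (-1149 - 1*(-360)))) = 7135*(1888 + √(-2129 + (-1149 + 360)))/2 = 7135*(1888 + √(-2129 - 789))/2 = 7135*(1888 + √(-2918))/2 = 7135*(1888 + I*√2918)/2 = 6735440 + 7135*I*√2918/2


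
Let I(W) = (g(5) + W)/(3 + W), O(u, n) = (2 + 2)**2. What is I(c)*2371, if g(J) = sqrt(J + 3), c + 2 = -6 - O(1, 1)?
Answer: 18968/7 - 4742*sqrt(2)/21 ≈ 2390.4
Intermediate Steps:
O(u, n) = 16 (O(u, n) = 4**2 = 16)
c = -24 (c = -2 + (-6 - 1*16) = -2 + (-6 - 16) = -2 - 22 = -24)
g(J) = sqrt(3 + J)
I(W) = (W + 2*sqrt(2))/(3 + W) (I(W) = (sqrt(3 + 5) + W)/(3 + W) = (sqrt(8) + W)/(3 + W) = (2*sqrt(2) + W)/(3 + W) = (W + 2*sqrt(2))/(3 + W))
I(c)*2371 = ((-24 + 2*sqrt(2))/(3 - 24))*2371 = ((-24 + 2*sqrt(2))/(-21))*2371 = -(-24 + 2*sqrt(2))/21*2371 = (8/7 - 2*sqrt(2)/21)*2371 = 18968/7 - 4742*sqrt(2)/21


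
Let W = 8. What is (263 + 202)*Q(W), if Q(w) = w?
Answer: 3720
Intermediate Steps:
(263 + 202)*Q(W) = (263 + 202)*8 = 465*8 = 3720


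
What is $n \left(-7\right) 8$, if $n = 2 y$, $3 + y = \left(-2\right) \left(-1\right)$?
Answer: $112$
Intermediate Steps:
$y = -1$ ($y = -3 - -2 = -3 + 2 = -1$)
$n = -2$ ($n = 2 \left(-1\right) = -2$)
$n \left(-7\right) 8 = \left(-2\right) \left(-7\right) 8 = 14 \cdot 8 = 112$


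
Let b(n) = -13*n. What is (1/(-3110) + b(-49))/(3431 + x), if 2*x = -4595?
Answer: 1981069/3525185 ≈ 0.56198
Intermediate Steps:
x = -4595/2 (x = (1/2)*(-4595) = -4595/2 ≈ -2297.5)
(1/(-3110) + b(-49))/(3431 + x) = (1/(-3110) - 13*(-49))/(3431 - 4595/2) = (-1/3110 + 637)/(2267/2) = (1981069/3110)*(2/2267) = 1981069/3525185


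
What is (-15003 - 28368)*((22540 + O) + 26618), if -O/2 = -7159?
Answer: -2753017596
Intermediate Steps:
O = 14318 (O = -2*(-7159) = 14318)
(-15003 - 28368)*((22540 + O) + 26618) = (-15003 - 28368)*((22540 + 14318) + 26618) = -43371*(36858 + 26618) = -43371*63476 = -2753017596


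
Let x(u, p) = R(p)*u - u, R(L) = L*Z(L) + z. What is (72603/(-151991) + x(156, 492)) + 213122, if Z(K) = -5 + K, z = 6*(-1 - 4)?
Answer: 5712811168807/151991 ≈ 3.7586e+7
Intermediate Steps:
z = -30 (z = 6*(-5) = -30)
R(L) = -30 + L*(-5 + L) (R(L) = L*(-5 + L) - 30 = -30 + L*(-5 + L))
x(u, p) = -u + u*(-30 + p*(-5 + p)) (x(u, p) = (-30 + p*(-5 + p))*u - u = u*(-30 + p*(-5 + p)) - u = -u + u*(-30 + p*(-5 + p)))
(72603/(-151991) + x(156, 492)) + 213122 = (72603/(-151991) + 156*(-31 + 492*(-5 + 492))) + 213122 = (72603*(-1/151991) + 156*(-31 + 492*487)) + 213122 = (-72603/151991 + 156*(-31 + 239604)) + 213122 = (-72603/151991 + 156*239573) + 213122 = (-72603/151991 + 37373388) + 213122 = 5680418542905/151991 + 213122 = 5712811168807/151991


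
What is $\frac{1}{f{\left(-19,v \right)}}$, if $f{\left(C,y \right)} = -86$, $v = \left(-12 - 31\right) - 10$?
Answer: $- \frac{1}{86} \approx -0.011628$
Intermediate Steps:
$v = -53$ ($v = -43 - 10 = -53$)
$\frac{1}{f{\left(-19,v \right)}} = \frac{1}{-86} = - \frac{1}{86}$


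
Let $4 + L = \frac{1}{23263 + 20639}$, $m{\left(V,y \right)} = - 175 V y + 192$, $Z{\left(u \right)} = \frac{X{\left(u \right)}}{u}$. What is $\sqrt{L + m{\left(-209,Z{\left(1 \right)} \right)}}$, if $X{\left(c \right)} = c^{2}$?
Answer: $\frac{\sqrt{874771321034}}{4878} \approx 191.74$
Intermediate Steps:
$Z{\left(u \right)} = u$ ($Z{\left(u \right)} = \frac{u^{2}}{u} = u$)
$m{\left(V,y \right)} = 192 - 175 V y$ ($m{\left(V,y \right)} = - 175 V y + 192 = 192 - 175 V y$)
$L = - \frac{175607}{43902}$ ($L = -4 + \frac{1}{23263 + 20639} = -4 + \frac{1}{43902} = - \frac{175607}{43902} \approx -4.0$)
$\sqrt{L + m{\left(-209,Z{\left(1 \right)} \right)}} = \sqrt{- \frac{175607}{43902} - \left(-192 - 36575\right)} = \sqrt{- \frac{175607}{43902} + \left(192 + 36575\right)} = \sqrt{- \frac{175607}{43902} + 36767} = \sqrt{\frac{1613969227}{43902}} = \frac{\sqrt{874771321034}}{4878}$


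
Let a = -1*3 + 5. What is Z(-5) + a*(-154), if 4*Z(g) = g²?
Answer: -1207/4 ≈ -301.75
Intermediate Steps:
Z(g) = g²/4
a = 2 (a = -3 + 5 = 2)
Z(-5) + a*(-154) = (¼)*(-5)² + 2*(-154) = (¼)*25 - 308 = 25/4 - 308 = -1207/4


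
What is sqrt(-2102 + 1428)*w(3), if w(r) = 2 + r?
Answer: 5*I*sqrt(674) ≈ 129.81*I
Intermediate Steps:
sqrt(-2102 + 1428)*w(3) = sqrt(-2102 + 1428)*(2 + 3) = sqrt(-674)*5 = (I*sqrt(674))*5 = 5*I*sqrt(674)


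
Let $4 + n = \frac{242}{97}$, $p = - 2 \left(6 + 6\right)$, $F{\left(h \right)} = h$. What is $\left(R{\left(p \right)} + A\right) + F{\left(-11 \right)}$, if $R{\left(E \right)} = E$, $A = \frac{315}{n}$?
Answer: $- \frac{35665}{146} \approx -244.28$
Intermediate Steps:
$p = -24$ ($p = \left(-2\right) 12 = -24$)
$n = - \frac{146}{97}$ ($n = -4 + \frac{242}{97} = - \frac{146}{97} \approx -1.5052$)
$A = - \frac{30555}{146}$ ($A = \frac{315}{- \frac{146}{97}} = 315 \left(- \frac{97}{146}\right) = - \frac{30555}{146} \approx -209.28$)
$\left(R{\left(p \right)} + A\right) + F{\left(-11 \right)} = \left(-24 - \frac{30555}{146}\right) - 11 = - \frac{34059}{146} - 11 = - \frac{35665}{146}$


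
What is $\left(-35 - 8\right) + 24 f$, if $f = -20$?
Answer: $-523$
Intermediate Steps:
$\left(-35 - 8\right) + 24 f = \left(-35 - 8\right) + 24 \left(-20\right) = \left(-35 - 8\right) - 480 = -43 - 480 = -523$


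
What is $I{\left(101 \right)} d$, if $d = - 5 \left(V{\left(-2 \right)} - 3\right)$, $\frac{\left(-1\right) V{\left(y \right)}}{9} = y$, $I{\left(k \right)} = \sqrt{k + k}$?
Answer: $- 75 \sqrt{202} \approx -1066.0$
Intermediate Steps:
$I{\left(k \right)} = \sqrt{2} \sqrt{k}$ ($I{\left(k \right)} = \sqrt{2 k} = \sqrt{2} \sqrt{k}$)
$V{\left(y \right)} = - 9 y$
$d = -75$ ($d = - 5 \left(\left(-9\right) \left(-2\right) - 3\right) = - 5 \left(18 - 3\right) = \left(-5\right) 15 = -75$)
$I{\left(101 \right)} d = \sqrt{2} \sqrt{101} \left(-75\right) = \sqrt{202} \left(-75\right) = - 75 \sqrt{202}$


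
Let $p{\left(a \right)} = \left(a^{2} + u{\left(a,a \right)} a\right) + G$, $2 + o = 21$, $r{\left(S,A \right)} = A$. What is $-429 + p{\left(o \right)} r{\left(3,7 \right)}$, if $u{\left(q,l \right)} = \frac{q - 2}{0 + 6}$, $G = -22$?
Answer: $\frac{13925}{6} \approx 2320.8$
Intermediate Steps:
$u{\left(q,l \right)} = - \frac{1}{3} + \frac{q}{6}$ ($u{\left(q,l \right)} = \frac{-2 + q}{6} = \left(-2 + q\right) \frac{1}{6} = - \frac{1}{3} + \frac{q}{6}$)
$o = 19$ ($o = -2 + 21 = 19$)
$p{\left(a \right)} = -22 + a^{2} + a \left(- \frac{1}{3} + \frac{a}{6}\right)$ ($p{\left(a \right)} = \left(a^{2} + \left(- \frac{1}{3} + \frac{a}{6}\right) a\right) - 22 = \left(a^{2} + a \left(- \frac{1}{3} + \frac{a}{6}\right)\right) - 22 = -22 + a^{2} + a \left(- \frac{1}{3} + \frac{a}{6}\right)$)
$-429 + p{\left(o \right)} r{\left(3,7 \right)} = -429 + \left(-22 - \frac{19}{3} + \frac{7 \cdot 19^{2}}{6}\right) 7 = -429 + \left(-22 - \frac{19}{3} + \frac{7}{6} \cdot 361\right) 7 = -429 + \left(-22 - \frac{19}{3} + \frac{2527}{6}\right) 7 = -429 + \frac{2357}{6} \cdot 7 = -429 + \frac{16499}{6} = \frac{13925}{6}$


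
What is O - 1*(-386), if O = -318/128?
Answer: 24545/64 ≈ 383.52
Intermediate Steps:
O = -159/64 (O = -318*1/128 = -159/64 ≈ -2.4844)
O - 1*(-386) = -159/64 - 1*(-386) = -159/64 + 386 = 24545/64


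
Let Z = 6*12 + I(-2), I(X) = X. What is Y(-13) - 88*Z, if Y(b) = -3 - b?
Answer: -6150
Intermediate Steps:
Z = 70 (Z = 6*12 - 2 = 72 - 2 = 70)
Y(-13) - 88*Z = (-3 - 1*(-13)) - 88*70 = (-3 + 13) - 6160 = 10 - 6160 = -6150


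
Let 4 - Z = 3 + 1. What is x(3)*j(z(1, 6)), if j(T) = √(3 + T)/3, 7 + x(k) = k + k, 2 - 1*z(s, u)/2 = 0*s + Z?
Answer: -√7/3 ≈ -0.88192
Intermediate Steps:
Z = 0 (Z = 4 - (3 + 1) = 4 - 1*4 = 4 - 4 = 0)
z(s, u) = 4 (z(s, u) = 4 - 2*(0*s + 0) = 4 - 2*(0 + 0) = 4 - 2*0 = 4 + 0 = 4)
x(k) = -7 + 2*k (x(k) = -7 + (k + k) = -7 + 2*k)
j(T) = √(3 + T)/3 (j(T) = √(3 + T)*(⅓) = √(3 + T)/3)
x(3)*j(z(1, 6)) = (-7 + 2*3)*(√(3 + 4)/3) = (-7 + 6)*(√7/3) = -√7/3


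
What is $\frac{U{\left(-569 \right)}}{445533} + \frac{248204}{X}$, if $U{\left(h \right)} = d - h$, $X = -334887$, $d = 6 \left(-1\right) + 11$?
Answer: $- \frac{36796949198}{49734403257} \approx -0.73987$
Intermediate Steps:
$d = 5$ ($d = -6 + 11 = 5$)
$U{\left(h \right)} = 5 - h$
$\frac{U{\left(-569 \right)}}{445533} + \frac{248204}{X} = \frac{5 - -569}{445533} + \frac{248204}{-334887} = \left(5 + 569\right) \frac{1}{445533} + 248204 \left(- \frac{1}{334887}\right) = 574 \cdot \frac{1}{445533} - \frac{248204}{334887} = \frac{574}{445533} - \frac{248204}{334887} = - \frac{36796949198}{49734403257}$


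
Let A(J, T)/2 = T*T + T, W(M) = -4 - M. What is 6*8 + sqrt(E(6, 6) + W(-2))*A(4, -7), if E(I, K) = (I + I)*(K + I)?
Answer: 48 + 84*sqrt(142) ≈ 1049.0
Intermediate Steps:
E(I, K) = 2*I*(I + K) (E(I, K) = (2*I)*(I + K) = 2*I*(I + K))
A(J, T) = 2*T + 2*T**2 (A(J, T) = 2*(T*T + T) = 2*(T**2 + T) = 2*(T + T**2) = 2*T + 2*T**2)
6*8 + sqrt(E(6, 6) + W(-2))*A(4, -7) = 6*8 + sqrt(2*6*(6 + 6) + (-4 - 1*(-2)))*(2*(-7)*(1 - 7)) = 48 + sqrt(2*6*12 + (-4 + 2))*(2*(-7)*(-6)) = 48 + sqrt(144 - 2)*84 = 48 + sqrt(142)*84 = 48 + 84*sqrt(142)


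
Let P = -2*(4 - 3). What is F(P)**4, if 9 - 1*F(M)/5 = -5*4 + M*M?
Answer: 244140625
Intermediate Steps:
P = -2 (P = -2*1 = -2)
F(M) = 145 - 5*M**2 (F(M) = 45 - 5*(-5*4 + M*M) = 45 - 5*(-20 + M**2) = 45 + (100 - 5*M**2) = 145 - 5*M**2)
F(P)**4 = (145 - 5*(-2)**2)**4 = (145 - 5*4)**4 = (145 - 20)**4 = 125**4 = 244140625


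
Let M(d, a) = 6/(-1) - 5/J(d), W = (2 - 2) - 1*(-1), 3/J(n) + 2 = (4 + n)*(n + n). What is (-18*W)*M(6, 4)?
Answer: 3648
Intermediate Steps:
J(n) = 3/(-2 + 2*n*(4 + n)) (J(n) = 3/(-2 + (4 + n)*(n + n)) = 3/(-2 + (4 + n)*(2*n)) = 3/(-2 + 2*n*(4 + n)))
W = 1 (W = 0 + 1 = 1)
M(d, a) = -8/3 - 40*d/3 - 10*d**2/3 (M(d, a) = 6/(-1) - (-10/3 + 10*d**2/3 + 40*d/3) = 6*(-1) - 5*(-2/3 + 2*d**2/3 + 8*d/3) = -6 + (10/3 - 40*d/3 - 10*d**2/3) = -8/3 - 40*d/3 - 10*d**2/3)
(-18*W)*M(6, 4) = (-18*1)*(-8/3 - 40/3*6 - 10/3*6**2) = -18*(-8/3 - 80 - 10/3*36) = -18*(-8/3 - 80 - 120) = -18*(-608/3) = 3648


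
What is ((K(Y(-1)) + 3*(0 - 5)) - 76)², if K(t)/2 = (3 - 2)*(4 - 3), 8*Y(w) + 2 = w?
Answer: 7921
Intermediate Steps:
Y(w) = -¼ + w/8
K(t) = 2 (K(t) = 2*((3 - 2)*(4 - 3)) = 2*(1*1) = 2*1 = 2)
((K(Y(-1)) + 3*(0 - 5)) - 76)² = ((2 + 3*(0 - 5)) - 76)² = ((2 + 3*(-5)) - 76)² = ((2 - 15) - 76)² = (-13 - 76)² = (-89)² = 7921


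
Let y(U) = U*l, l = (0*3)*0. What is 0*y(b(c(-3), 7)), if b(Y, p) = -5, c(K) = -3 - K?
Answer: 0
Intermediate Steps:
l = 0 (l = 0*0 = 0)
y(U) = 0 (y(U) = U*0 = 0)
0*y(b(c(-3), 7)) = 0*0 = 0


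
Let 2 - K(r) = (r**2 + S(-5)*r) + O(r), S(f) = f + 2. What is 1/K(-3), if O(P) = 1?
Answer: -1/17 ≈ -0.058824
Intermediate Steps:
S(f) = 2 + f
K(r) = 1 - r**2 + 3*r (K(r) = 2 - ((r**2 + (2 - 5)*r) + 1) = 2 - ((r**2 - 3*r) + 1) = 2 - (1 + r**2 - 3*r) = 2 + (-1 - r**2 + 3*r) = 1 - r**2 + 3*r)
1/K(-3) = 1/(1 - 1*(-3)**2 + 3*(-3)) = 1/(1 - 1*9 - 9) = 1/(1 - 9 - 9) = 1/(-17) = -1/17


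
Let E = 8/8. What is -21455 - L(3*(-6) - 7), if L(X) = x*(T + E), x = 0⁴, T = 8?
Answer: -21455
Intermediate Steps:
E = 1 (E = 8*(⅛) = 1)
x = 0
L(X) = 0 (L(X) = 0*(8 + 1) = 0*9 = 0)
-21455 - L(3*(-6) - 7) = -21455 - 1*0 = -21455 + 0 = -21455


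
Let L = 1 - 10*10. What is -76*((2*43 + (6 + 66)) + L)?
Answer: -4484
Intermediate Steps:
L = -99 (L = 1 - 100 = -99)
-76*((2*43 + (6 + 66)) + L) = -76*((2*43 + (6 + 66)) - 99) = -76*((86 + 72) - 99) = -76*(158 - 99) = -76*59 = -4484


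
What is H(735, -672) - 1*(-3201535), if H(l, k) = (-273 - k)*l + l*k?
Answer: 3000880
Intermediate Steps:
H(l, k) = k*l + l*(-273 - k) (H(l, k) = l*(-273 - k) + k*l = k*l + l*(-273 - k))
H(735, -672) - 1*(-3201535) = -273*735 - 1*(-3201535) = -200655 + 3201535 = 3000880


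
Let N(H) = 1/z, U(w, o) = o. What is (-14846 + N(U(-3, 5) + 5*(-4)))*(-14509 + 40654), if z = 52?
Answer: -20183704695/52 ≈ -3.8815e+8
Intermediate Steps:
N(H) = 1/52
(-14846 + N(U(-3, 5) + 5*(-4)))*(-14509 + 40654) = (-14846 + 1/52)*(-14509 + 40654) = -771991/52*26145 = -20183704695/52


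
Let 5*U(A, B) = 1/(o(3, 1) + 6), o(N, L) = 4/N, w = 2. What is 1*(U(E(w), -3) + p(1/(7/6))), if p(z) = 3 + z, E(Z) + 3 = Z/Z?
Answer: 2991/770 ≈ 3.8844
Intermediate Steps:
E(Z) = -2 (E(Z) = -3 + Z/Z = -3 + 1 = -2)
U(A, B) = 3/110 (U(A, B) = 1/(5*(4/3 + 6)) = 1/(5*(22/3)) = (⅕)*(3/22) = 3/110)
1*(U(E(w), -3) + p(1/(7/6))) = 1*(3/110 + (3 + 1/(7/6))) = 1*(3/110 + (3 + 6/7)) = 1*(3/110 + 27/7) = 1*(2991/770) = 2991/770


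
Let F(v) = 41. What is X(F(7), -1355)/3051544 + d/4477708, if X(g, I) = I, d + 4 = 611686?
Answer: 465126810667/3415980745288 ≈ 0.13616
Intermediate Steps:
d = 611682 (d = -4 + 611686 = 611682)
X(F(7), -1355)/3051544 + d/4477708 = -1355/3051544 + 611682/4477708 = -1355*1/3051544 + 611682*(1/4477708) = -1355/3051544 + 305841/2238854 = 465126810667/3415980745288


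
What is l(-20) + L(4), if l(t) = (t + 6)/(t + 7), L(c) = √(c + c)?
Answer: 14/13 + 2*√2 ≈ 3.9053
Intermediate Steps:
L(c) = √2*√c (L(c) = √(2*c) = √2*√c)
l(t) = (6 + t)/(7 + t)
l(-20) + L(4) = (6 - 20)/(7 - 20) + √2*√4 = -14/(-13) + √2*2 = -1/13*(-14) + 2*√2 = 14/13 + 2*√2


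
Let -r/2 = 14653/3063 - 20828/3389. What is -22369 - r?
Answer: -232229835377/10380507 ≈ -22372.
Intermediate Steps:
r = 28274294/10380507 (r = -2*(14653/3063 - 20828/3389) = -2*(-14137147/10380507) = 28274294/10380507 ≈ 2.7238)
-22369 - r = -22369 - 1*28274294/10380507 = -22369 - 28274294/10380507 = -232229835377/10380507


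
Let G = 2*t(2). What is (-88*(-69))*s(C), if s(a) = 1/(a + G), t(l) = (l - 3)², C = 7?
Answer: 2024/3 ≈ 674.67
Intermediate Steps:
t(l) = (-3 + l)²
G = 2 (G = 2*(-3 + 2)² = 2*(-1)² = 2*1 = 2)
s(a) = 1/(2 + a) (s(a) = 1/(a + 2) = 1/(2 + a))
(-88*(-69))*s(C) = (-88*(-69))/(2 + 7) = 6072/9 = 6072*(⅑) = 2024/3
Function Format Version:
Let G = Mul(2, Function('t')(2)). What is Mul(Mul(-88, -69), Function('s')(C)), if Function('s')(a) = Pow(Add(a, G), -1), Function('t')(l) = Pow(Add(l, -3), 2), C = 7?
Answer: Rational(2024, 3) ≈ 674.67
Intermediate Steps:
Function('t')(l) = Pow(Add(-3, l), 2)
G = 2 (G = Mul(2, Pow(Add(-3, 2), 2)) = Mul(2, Pow(-1, 2)) = Mul(2, 1) = 2)
Function('s')(a) = Pow(Add(2, a), -1) (Function('s')(a) = Pow(Add(a, 2), -1) = Pow(Add(2, a), -1))
Mul(Mul(-88, -69), Function('s')(C)) = Mul(Mul(-88, -69), Pow(Add(2, 7), -1)) = Mul(6072, Pow(9, -1)) = Mul(6072, Rational(1, 9)) = Rational(2024, 3)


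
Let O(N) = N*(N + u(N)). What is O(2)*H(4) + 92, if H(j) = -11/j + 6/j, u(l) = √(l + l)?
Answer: 82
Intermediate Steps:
u(l) = √2*√l (u(l) = √(2*l) = √2*√l)
H(j) = -5/j
O(N) = N*(N + √2*√N)
O(2)*H(4) + 92 = (2*(2 + √2*√2))*(-5/4) + 92 = (2*(2 + 2))*(-5*¼) + 92 = (2*4)*(-5/4) + 92 = 8*(-5/4) + 92 = -10 + 92 = 82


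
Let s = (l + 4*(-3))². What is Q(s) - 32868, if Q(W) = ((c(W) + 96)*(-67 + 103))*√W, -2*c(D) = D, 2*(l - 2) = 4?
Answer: -14436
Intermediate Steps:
l = 4 (l = 2 + (½)*4 = 2 + 2 = 4)
c(D) = -D/2
s = 64 (s = (4 + 4*(-3))² = (4 - 12)² = (-8)² = 64)
Q(W) = √W*(3456 - 18*W) (Q(W) = ((-W/2 + 96)*(-67 + 103))*√W = ((96 - W/2)*36)*√W = (3456 - 18*W)*√W = √W*(3456 - 18*W))
Q(s) - 32868 = 18*√64*(192 - 1*64) - 32868 = 18*8*(192 - 64) - 32868 = 18*8*128 - 32868 = 18432 - 32868 = -14436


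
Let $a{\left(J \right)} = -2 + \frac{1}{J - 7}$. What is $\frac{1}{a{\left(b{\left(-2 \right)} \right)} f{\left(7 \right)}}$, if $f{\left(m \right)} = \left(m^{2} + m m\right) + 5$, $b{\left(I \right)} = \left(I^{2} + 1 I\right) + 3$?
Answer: $- \frac{2}{515} \approx -0.0038835$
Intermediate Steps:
$b{\left(I \right)} = 3 + I + I^{2}$ ($b{\left(I \right)} = \left(I^{2} + I\right) + 3 = \left(I + I^{2}\right) + 3 = 3 + I + I^{2}$)
$a{\left(J \right)} = -2 + \frac{1}{-7 + J}$
$f{\left(m \right)} = 5 + 2 m^{2}$ ($f{\left(m \right)} = \left(m^{2} + m^{2}\right) + 5 = 2 m^{2} + 5 = 5 + 2 m^{2}$)
$\frac{1}{a{\left(b{\left(-2 \right)} \right)} f{\left(7 \right)}} = \frac{1}{\frac{15 - 2 \left(3 - 2 + \left(-2\right)^{2}\right)}{-7 + \left(3 - 2 + \left(-2\right)^{2}\right)} \left(5 + 2 \cdot 7^{2}\right)} = \frac{1}{\frac{15 - 2 \left(3 - 2 + 4\right)}{-7 + \left(3 - 2 + 4\right)} \left(5 + 2 \cdot 49\right)} = \frac{1}{\frac{15 - 10}{-7 + 5} \left(5 + 98\right)} = \frac{1}{\frac{15 - 10}{-2} \cdot 103} = \frac{1}{\left(- \frac{1}{2}\right) 5 \cdot 103} = \frac{1}{\left(- \frac{5}{2}\right) 103} = \frac{1}{- \frac{515}{2}} = - \frac{2}{515}$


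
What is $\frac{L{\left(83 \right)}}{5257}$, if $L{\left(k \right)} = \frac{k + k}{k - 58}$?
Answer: $\frac{166}{131425} \approx 0.0012631$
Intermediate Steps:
$L{\left(k \right)} = \frac{2 k}{-58 + k}$
$\frac{L{\left(83 \right)}}{5257} = \frac{2 \cdot 83 \frac{1}{-58 + 83}}{5257} = 2 \cdot 83 \cdot \frac{1}{25} \cdot \frac{1}{5257} = \frac{166}{25} \cdot \frac{1}{5257} = \frac{166}{131425}$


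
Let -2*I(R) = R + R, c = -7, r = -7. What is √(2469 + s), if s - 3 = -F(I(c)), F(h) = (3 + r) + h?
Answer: √2469 ≈ 49.689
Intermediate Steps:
I(R) = -R (I(R) = -(R + R)/2 = -R)
F(h) = -4 + h (F(h) = (3 - 7) + h = -4 + h)
s = 0 (s = 3 - (-4 - 1*(-7)) = 3 - (-4 + 7) = 3 - 1*3 = 3 - 3 = 0)
√(2469 + s) = √(2469 + 0) = √2469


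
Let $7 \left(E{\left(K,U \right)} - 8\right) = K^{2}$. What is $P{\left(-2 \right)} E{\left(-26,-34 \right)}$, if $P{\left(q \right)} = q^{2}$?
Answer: $\frac{2928}{7} \approx 418.29$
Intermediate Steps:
$E{\left(K,U \right)} = 8 + \frac{K^{2}}{7}$
$P{\left(-2 \right)} E{\left(-26,-34 \right)} = \left(-2\right)^{2} \left(8 + \frac{\left(-26\right)^{2}}{7}\right) = 4 \left(8 + \frac{1}{7} \cdot 676\right) = 4 \left(8 + \frac{676}{7}\right) = 4 \cdot \frac{732}{7} = \frac{2928}{7}$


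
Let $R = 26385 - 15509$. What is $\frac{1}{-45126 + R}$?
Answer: $- \frac{1}{34250} \approx -2.9197 \cdot 10^{-5}$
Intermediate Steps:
$R = 10876$ ($R = 26385 - 15509 = 10876$)
$\frac{1}{-45126 + R} = \frac{1}{-45126 + 10876} = \frac{1}{-34250} = - \frac{1}{34250}$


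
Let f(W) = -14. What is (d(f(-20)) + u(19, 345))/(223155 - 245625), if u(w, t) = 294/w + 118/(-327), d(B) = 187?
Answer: -1255727/139606110 ≈ -0.0089948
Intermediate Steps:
u(w, t) = -118/327 + 294/w (u(w, t) = 294/w + 118*(-1/327) = 294/w - 118/327 = -118/327 + 294/w)
(d(f(-20)) + u(19, 345))/(223155 - 245625) = (187 + (-118/327 + 294/19))/(223155 - 245625) = (187 + (-118/327 + 294*(1/19)))/(-22470) = (187 + (-118/327 + 294/19))*(-1/22470) = (187 + 93896/6213)*(-1/22470) = (1255727/6213)*(-1/22470) = -1255727/139606110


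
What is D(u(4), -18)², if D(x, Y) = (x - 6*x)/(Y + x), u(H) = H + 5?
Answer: 25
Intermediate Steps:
u(H) = 5 + H
D(x, Y) = -5*x/(Y + x) (D(x, Y) = (-5*x)/(Y + x) = -5*x/(Y + x))
D(u(4), -18)² = (-5*(5 + 4)/(-18 + (5 + 4)))² = (-5*9/(-18 + 9))² = (-5*9/(-9))² = (-5*9*(-⅑))² = 5² = 25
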